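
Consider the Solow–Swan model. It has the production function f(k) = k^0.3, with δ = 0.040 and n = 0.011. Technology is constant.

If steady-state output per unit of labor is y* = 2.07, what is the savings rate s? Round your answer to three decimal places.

s ≈ 0.279

At the steady state, Δk = 0, so s·k^α = (n + δ)·k.
Since y* = [s/(n + δ)]^(α/(1−α)), we have s/(n + δ) = (y*)^((1−α)/α) = 2.07^2.3333 = 5.4608.
Therefore s = 5.4608 × (n + δ) = 5.4608 × 0.051 = 0.2785.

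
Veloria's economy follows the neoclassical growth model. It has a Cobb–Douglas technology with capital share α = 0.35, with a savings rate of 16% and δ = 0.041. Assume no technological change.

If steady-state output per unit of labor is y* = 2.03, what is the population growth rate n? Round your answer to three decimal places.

n ≈ 0.002

In steady state, investment equals break-even investment: s·k^α = (n + δ)·k.
Since y* = [s/(n + δ)]^(α/(1−α)), we have s/(n + δ) = (y*)^((1−α)/α) = 2.03^1.8571 = 3.7244.
Therefore n + δ = s / 3.7244 = 0.16 / 3.7244 = 0.0430, so n = 0.0430 − 0.041 = 0.0020.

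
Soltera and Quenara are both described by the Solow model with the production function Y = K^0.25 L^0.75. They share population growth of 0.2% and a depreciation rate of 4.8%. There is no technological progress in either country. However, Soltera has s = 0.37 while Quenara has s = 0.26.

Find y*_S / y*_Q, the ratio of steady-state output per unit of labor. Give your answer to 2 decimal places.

Steady-state y* = [s/(n + δ)]^(α/(1−α)), so the ratio is [ (s_S/(n + δ)_S) / (s_Q/(n + δ)_Q) ]^0.3333.
s_S/(n + δ)_S = 0.37/0.050 = 7.4000; s_Q/(n + δ)_Q = 0.26/0.050 = 5.2000.
Ratio = (7.4000/5.2000)^0.3333 = 1.4231^0.3333 ≈ 1.1248

ratio ≈ 1.12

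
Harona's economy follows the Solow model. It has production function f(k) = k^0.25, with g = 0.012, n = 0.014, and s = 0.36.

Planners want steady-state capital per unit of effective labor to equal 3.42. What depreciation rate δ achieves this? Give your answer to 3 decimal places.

δ ≈ 0.117

Steady state requires s·f(k) = (n + g + δ)·k, i.e. s·k^α = (n + g + δ)·k.
So s / (n + g + δ) = (k*)^(1−α) = 3.42^0.75 = 2.5149.
Therefore n + g + δ = s / 2.5149 = 0.36 / 2.5149 = 0.1431, so δ = 0.1431 − 0.026 = 0.1171.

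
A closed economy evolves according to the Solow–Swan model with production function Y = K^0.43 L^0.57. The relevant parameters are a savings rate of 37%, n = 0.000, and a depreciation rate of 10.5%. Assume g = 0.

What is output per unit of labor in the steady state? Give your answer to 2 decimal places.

In steady state, investment equals break-even investment: s·k^α = (n + δ)·k.
Rearranging, k^(1−α) = s / (n + δ).
k^0.57 = 0.37 / (0.000 + 0.105) = 0.37 / 0.105 = 3.5238
k* = 3.5238^(1/0.57) ≈ 9.1132
y* = (k*)^α = 9.1132^0.43 ≈ 2.5862

y* ≈ 2.59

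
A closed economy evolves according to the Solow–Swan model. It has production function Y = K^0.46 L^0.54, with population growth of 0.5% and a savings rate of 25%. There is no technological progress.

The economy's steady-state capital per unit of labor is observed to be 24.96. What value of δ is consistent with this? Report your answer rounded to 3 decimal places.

Steady state requires s·f(k) = (n + δ)·k, i.e. s·k^α = (n + δ)·k.
So s / (n + δ) = (k*)^(1−α) = 24.96^0.54 = 5.6821.
Therefore n + δ = s / 5.6821 = 0.25 / 5.6821 = 0.0440, so δ = 0.0440 − 0.005 = 0.0390.

δ ≈ 0.039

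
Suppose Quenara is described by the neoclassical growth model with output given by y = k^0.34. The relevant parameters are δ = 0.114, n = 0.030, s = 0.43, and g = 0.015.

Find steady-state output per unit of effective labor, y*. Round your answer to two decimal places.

y* = 1.67

At the steady state, Δk = 0, so s·k^α = (n + g + δ)·k.
Dividing both sides by k: k^(1−α) = s / (n + g + δ).
k^0.66 = 0.43 / (0.030 + 0.015 + 0.114) = 0.43 / 0.159 = 2.7044
k* = 2.7044^(1/0.66) ≈ 4.5149
y* = (k*)^α = 4.5149^0.34 ≈ 1.6695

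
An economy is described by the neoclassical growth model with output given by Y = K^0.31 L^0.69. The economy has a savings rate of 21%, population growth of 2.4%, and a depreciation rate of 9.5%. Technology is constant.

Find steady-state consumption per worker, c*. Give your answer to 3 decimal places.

Steady state requires s·f(k) = (n + δ)·k, i.e. s·k^α = (n + δ)·k.
Rearranging, k^(1−α) = s / (n + δ).
k^0.69 = 0.21 / (0.024 + 0.095) = 0.21 / 0.119 = 1.7647
k* = 1.7647^(1/0.69) ≈ 2.2777
y* = (k*)^α = 2.2777^0.31 ≈ 1.2907
c* = (1 − s)·y* = (1 − 0.21) × 1.2907 ≈ 1.0197

c* = 1.020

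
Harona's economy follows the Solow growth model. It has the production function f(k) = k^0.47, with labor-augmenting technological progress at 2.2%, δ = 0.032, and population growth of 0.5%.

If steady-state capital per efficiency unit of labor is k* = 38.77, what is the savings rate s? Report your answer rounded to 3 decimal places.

In steady state, investment equals break-even investment: s·k^α = (n + g + δ)·k.
So s / (n + g + δ) = (k*)^(1−α) = 38.77^0.53 = 6.9487.
Therefore s = 6.9487 × (n + g + δ) = 6.9487 × 0.059 = 0.4100.

s ≈ 0.410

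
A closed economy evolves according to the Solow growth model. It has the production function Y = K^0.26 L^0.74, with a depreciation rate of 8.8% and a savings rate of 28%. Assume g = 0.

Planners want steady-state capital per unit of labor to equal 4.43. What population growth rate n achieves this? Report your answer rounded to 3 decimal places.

n ≈ 0.005

At the steady state, Δk = 0, so s·k^α = (n + δ)·k.
So s / (n + δ) = (k*)^(1−α) = 4.43^0.74 = 3.0084.
Therefore n + δ = s / 3.0084 = 0.28 / 3.0084 = 0.0931, so n = 0.0931 − 0.088 = 0.0051.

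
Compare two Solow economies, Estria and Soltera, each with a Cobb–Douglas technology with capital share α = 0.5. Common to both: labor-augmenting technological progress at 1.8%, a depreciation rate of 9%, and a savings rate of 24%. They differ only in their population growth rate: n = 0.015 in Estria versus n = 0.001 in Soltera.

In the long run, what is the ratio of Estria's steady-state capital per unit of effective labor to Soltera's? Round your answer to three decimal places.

Steady-state k* = [s/(n + g + δ)]^(1/(1−α)), so the ratio is [ (s_E/(n + g + δ)_E) / (s_S/(n + g + δ)_S) ]^2.
s_E/(n + g + δ)_E = 0.24/0.123 = 1.9512; s_S/(n + g + δ)_S = 0.24/0.109 = 2.2018.
Ratio = (1.9512/2.2018)^2 = 0.8862^2 ≈ 0.7854

ratio ≈ 0.785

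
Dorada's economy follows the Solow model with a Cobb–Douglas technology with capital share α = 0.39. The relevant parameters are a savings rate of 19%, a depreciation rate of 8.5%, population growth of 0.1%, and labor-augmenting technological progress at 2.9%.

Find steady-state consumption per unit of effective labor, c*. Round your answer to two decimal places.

Steady state requires s·f(k) = (n + g + δ)·k, i.e. s·k^α = (n + g + δ)·k.
Rearranging, k^(1−α) = s / (n + g + δ).
k^0.61 = 0.19 / (0.001 + 0.029 + 0.085) = 0.19 / 0.115 = 1.6522
k* = 1.6522^(1/0.61) ≈ 2.2776
y* = (k*)^α = 2.2776^0.39 ≈ 1.3785
c* = (1 − s)·y* = (1 − 0.19) × 1.3785 ≈ 1.1166

c* = 1.12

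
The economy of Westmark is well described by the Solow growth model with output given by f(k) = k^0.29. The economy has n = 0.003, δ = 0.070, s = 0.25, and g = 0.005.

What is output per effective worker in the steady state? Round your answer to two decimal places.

In steady state, investment equals break-even investment: s·k^α = (n + g + δ)·k.
Rearranging, k^(1−α) = s / (n + g + δ).
k^0.71 = 0.25 / (0.003 + 0.005 + 0.070) = 0.25 / 0.078 = 3.2051
k* = 3.2051^(1/0.71) ≈ 5.1577
y* = (k*)^α = 5.1577^0.29 ≈ 1.6092

y* = 1.61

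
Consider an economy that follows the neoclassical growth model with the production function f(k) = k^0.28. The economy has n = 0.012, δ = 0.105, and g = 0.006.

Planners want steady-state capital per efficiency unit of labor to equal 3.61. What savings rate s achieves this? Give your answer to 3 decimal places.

s ≈ 0.310

Steady state requires s·f(k) = (n + g + δ)·k, i.e. s·k^α = (n + g + δ)·k.
So s / (n + g + δ) = (k*)^(1−α) = 3.61^0.72 = 2.5200.
Therefore s = 2.5200 × (n + g + δ) = 2.5200 × 0.123 = 0.3100.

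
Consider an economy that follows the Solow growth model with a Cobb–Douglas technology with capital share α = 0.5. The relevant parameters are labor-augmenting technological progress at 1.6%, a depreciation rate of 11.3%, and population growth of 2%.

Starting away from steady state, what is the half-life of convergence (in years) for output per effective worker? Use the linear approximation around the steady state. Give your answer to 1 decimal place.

about 9.3 years

Near the steady state the convergence rate is λ = (1 − α)(n + g + δ).
λ = (1 − 0.5) × 0.149 = 0.5 × 0.149 = 0.0745
Half-life = ln 2 / λ = 0.6931 / 0.0745 ≈ 9.30 years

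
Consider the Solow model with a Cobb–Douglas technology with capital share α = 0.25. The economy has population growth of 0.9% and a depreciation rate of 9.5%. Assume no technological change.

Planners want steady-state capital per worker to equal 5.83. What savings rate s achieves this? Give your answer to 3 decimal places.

s ≈ 0.390

In steady state, investment equals break-even investment: s·k^α = (n + δ)·k.
So s / (n + δ) = (k*)^(1−α) = 5.83^0.75 = 3.7519.
Therefore s = 3.7519 × (n + δ) = 3.7519 × 0.104 = 0.3902.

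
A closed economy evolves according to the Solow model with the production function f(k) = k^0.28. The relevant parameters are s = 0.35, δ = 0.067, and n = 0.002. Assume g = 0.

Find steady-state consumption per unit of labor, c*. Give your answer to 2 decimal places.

In steady state, investment equals break-even investment: s·k^α = (n + δ)·k.
Rearranging, k^(1−α) = s / (n + δ).
k^0.72 = 0.35 / (0.002 + 0.067) = 0.35 / 0.069 = 5.0725
k* = 5.0725^(1/0.72) ≈ 9.5384
y* = (k*)^α = 9.5384^0.28 ≈ 1.8804
c* = (1 − s)·y* = (1 − 0.35) × 1.8804 ≈ 1.2223

c* = 1.22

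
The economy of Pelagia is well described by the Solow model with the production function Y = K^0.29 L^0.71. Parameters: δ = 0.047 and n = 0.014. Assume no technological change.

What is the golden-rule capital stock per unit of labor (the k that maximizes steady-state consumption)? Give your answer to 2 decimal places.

k_gold ≈ 8.99

The golden rule sets f'(k) = n + δ, i.e. α·k^(α−1) = n + δ.
So k^(1−α) = α / (n + δ) = 0.29 / 0.061 = 4.7541.
k_gold = 4.7541^(1/0.71) ≈ 8.9871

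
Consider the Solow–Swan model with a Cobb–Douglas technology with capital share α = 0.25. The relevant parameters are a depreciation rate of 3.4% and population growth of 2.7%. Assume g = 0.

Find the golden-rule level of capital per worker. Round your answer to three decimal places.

k_gold ≈ 6.559

The golden rule sets f'(k) = n + δ, i.e. α·k^(α−1) = n + δ.
So k^(1−α) = α / (n + δ) = 0.25 / 0.061 = 4.0984.
k_gold = 4.0984^(1/0.75) ≈ 6.5587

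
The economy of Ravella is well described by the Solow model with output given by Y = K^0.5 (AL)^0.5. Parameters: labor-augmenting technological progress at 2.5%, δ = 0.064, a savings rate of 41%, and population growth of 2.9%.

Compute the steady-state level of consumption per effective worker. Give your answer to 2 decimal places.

c* = 2.05

In steady state, investment equals break-even investment: s·k^α = (n + g + δ)·k.
Dividing both sides by k: k^(1−α) = s / (n + g + δ).
k^0.5 = 0.41 / (0.029 + 0.025 + 0.064) = 0.41 / 0.118 = 3.4746
k* = 3.4746^(1/0.5) ≈ 12.0728
y* = (k*)^α = 12.0728^0.5 ≈ 3.4746
c* = (1 − s)·y* = (1 − 0.41) × 3.4746 ≈ 2.0500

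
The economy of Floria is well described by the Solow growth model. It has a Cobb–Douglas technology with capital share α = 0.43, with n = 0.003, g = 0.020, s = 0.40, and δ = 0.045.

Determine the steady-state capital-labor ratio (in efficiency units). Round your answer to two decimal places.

k* = 22.39

In steady state, investment equals break-even investment: s·k^α = (n + g + δ)·k.
Dividing both sides by k: k^(1−α) = s / (n + g + δ).
k^0.57 = 0.40 / (0.003 + 0.020 + 0.045) = 0.40 / 0.068 = 5.8824
k* = 5.8824^(1/0.57) ≈ 22.3921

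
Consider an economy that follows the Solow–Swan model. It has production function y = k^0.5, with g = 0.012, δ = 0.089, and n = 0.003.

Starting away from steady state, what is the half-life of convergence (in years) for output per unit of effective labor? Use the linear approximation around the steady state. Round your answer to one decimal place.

t_½ ≈ 13.3 years

Near the steady state the convergence rate is λ = (1 − α)(n + g + δ).
λ = (1 − 0.5) × 0.104 = 0.5 × 0.104 = 0.0520
Half-life = ln 2 / λ = 0.6931 / 0.0520 ≈ 13.33 years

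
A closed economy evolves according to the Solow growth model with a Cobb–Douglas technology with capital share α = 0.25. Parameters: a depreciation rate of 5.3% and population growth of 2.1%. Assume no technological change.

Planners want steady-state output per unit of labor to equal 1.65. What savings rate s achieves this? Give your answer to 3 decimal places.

s ≈ 0.332

At the steady state, Δk = 0, so s·k^α = (n + δ)·k.
Since y* = [s/(n + δ)]^(α/(1−α)), we have s/(n + δ) = (y*)^((1−α)/α) = 1.65^3 = 4.4921.
Therefore s = 4.4921 × (n + δ) = 4.4921 × 0.074 = 0.3324.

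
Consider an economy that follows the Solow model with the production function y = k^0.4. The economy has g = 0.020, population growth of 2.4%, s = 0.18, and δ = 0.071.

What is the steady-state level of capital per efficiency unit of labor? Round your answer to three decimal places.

k* = 2.110

Steady state requires s·f(k) = (n + g + δ)·k, i.e. s·k^α = (n + g + δ)·k.
Dividing both sides by k: k^(1−α) = s / (n + g + δ).
k^0.6 = 0.18 / (0.024 + 0.020 + 0.071) = 0.18 / 0.115 = 1.5652
k* = 1.5652^(1/0.6) ≈ 2.1100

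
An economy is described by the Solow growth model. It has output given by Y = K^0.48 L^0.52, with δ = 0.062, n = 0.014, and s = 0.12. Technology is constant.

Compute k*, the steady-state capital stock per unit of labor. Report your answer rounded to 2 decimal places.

Steady state requires s·f(k) = (n + δ)·k, i.e. s·k^α = (n + δ)·k.
Rearranging, k^(1−α) = s / (n + δ).
k^0.52 = 0.12 / (0.014 + 0.062) = 0.12 / 0.076 = 1.5789
k* = 1.5789^(1/0.52) ≈ 2.4069

k* = 2.41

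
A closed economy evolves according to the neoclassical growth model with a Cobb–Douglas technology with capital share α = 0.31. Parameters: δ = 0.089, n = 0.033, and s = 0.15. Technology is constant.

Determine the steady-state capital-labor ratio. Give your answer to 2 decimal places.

k* = 1.35

Steady state requires s·f(k) = (n + δ)·k, i.e. s·k^α = (n + δ)·k.
Rearranging, k^(1−α) = s / (n + δ).
k^0.69 = 0.15 / (0.033 + 0.089) = 0.15 / 0.122 = 1.2295
k* = 1.2295^(1/0.69) ≈ 1.3491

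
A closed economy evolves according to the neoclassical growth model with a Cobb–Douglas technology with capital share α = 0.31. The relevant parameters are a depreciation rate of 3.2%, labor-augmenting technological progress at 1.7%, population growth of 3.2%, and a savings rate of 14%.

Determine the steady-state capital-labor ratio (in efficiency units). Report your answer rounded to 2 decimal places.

In steady state, investment equals break-even investment: s·k^α = (n + g + δ)·k.
Rearranging, k^(1−α) = s / (n + g + δ).
k^0.69 = 0.14 / (0.032 + 0.017 + 0.032) = 0.14 / 0.081 = 1.7284
k* = 1.7284^(1/0.69) ≈ 2.2101

k* = 2.21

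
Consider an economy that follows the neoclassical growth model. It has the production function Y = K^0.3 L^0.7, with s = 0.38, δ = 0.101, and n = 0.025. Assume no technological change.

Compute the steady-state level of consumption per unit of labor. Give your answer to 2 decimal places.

c* = 1.00

At the steady state, Δk = 0, so s·k^α = (n + δ)·k.
Rearranging, k^(1−α) = s / (n + δ).
k^0.7 = 0.38 / (0.025 + 0.101) = 0.38 / 0.126 = 3.0159
k* = 3.0159^(1/0.7) ≈ 4.8404
y* = (k*)^α = 4.8404^0.3 ≈ 1.6050
c* = (1 − s)·y* = (1 − 0.38) × 1.6050 ≈ 0.9951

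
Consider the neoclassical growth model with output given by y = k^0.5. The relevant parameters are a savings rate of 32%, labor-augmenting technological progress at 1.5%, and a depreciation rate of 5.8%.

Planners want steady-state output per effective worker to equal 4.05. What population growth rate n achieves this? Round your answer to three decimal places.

Steady state requires s·f(k) = (n + g + δ)·k, i.e. s·k^α = (n + g + δ)·k.
Since y* = [s/(n + g + δ)]^(α/(1−α)), we have s/(n + g + δ) = (y*)^((1−α)/α) = 4.05^1 = 4.0500.
Therefore n + g + δ = s / 4.0500 = 0.32 / 4.0500 = 0.0790, so n = 0.0790 − 0.073 = 0.0060.

n ≈ 0.006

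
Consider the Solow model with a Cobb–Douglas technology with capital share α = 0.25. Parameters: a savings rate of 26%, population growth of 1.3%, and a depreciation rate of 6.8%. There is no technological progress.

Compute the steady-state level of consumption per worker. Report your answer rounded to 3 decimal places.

c* = 1.092

Steady state requires s·f(k) = (n + δ)·k, i.e. s·k^α = (n + δ)·k.
Dividing both sides by k: k^(1−α) = s / (n + δ).
k^0.75 = 0.26 / (0.013 + 0.068) = 0.26 / 0.081 = 3.2099
k* = 3.2099^(1/0.75) ≈ 4.7350
y* = (k*)^α = 4.7350^0.25 ≈ 1.4751
c* = (1 − s)·y* = (1 − 0.26) × 1.4751 ≈ 1.0916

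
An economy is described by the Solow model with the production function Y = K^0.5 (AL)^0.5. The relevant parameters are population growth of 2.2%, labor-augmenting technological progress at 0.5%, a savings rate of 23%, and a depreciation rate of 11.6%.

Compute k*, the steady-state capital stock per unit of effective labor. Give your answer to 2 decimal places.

k* ≈ 2.59

In steady state, investment equals break-even investment: s·k^α = (n + g + δ)·k.
Rearranging, k^(1−α) = s / (n + g + δ).
k^0.5 = 0.23 / (0.022 + 0.005 + 0.116) = 0.23 / 0.143 = 1.6084
k* = 1.6084^(1/0.5) ≈ 2.5870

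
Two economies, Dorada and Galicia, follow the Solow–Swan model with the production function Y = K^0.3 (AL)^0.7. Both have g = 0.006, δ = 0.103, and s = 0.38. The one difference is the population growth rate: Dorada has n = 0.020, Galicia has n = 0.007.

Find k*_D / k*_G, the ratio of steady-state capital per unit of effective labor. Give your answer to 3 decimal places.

Steady-state k* = [s/(n + g + δ)]^(1/(1−α)), so the ratio is [ (s_D/(n + g + δ)_D) / (s_G/(n + g + δ)_G) ]^1.4286.
s_D/(n + g + δ)_D = 0.38/0.129 = 2.9457; s_G/(n + g + δ)_G = 0.38/0.116 = 3.2759.
Ratio = (2.9457/3.2759)^1.4286 = 0.8992^1.4286 ≈ 0.8592

ratio ≈ 0.859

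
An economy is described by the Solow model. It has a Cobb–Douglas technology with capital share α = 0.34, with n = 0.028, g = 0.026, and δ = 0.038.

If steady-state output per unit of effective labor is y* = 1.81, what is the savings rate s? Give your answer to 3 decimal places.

Steady state requires s·f(k) = (n + g + δ)·k, i.e. s·k^α = (n + g + δ)·k.
Since y* = [s/(n + g + δ)]^(α/(1−α)), we have s/(n + g + δ) = (y*)^((1−α)/α) = 1.81^1.9412 = 3.1638.
Therefore s = 3.1638 × (n + g + δ) = 3.1638 × 0.092 = 0.2911.

s ≈ 0.291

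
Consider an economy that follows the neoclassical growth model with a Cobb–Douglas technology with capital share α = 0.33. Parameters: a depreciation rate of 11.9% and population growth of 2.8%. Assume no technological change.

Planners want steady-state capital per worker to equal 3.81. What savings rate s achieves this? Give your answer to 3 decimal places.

In steady state, investment equals break-even investment: s·k^α = (n + δ)·k.
So s / (n + δ) = (k*)^(1−α) = 3.81^0.67 = 2.4503.
Therefore s = 2.4503 × (n + δ) = 2.4503 × 0.147 = 0.3602.

s ≈ 0.360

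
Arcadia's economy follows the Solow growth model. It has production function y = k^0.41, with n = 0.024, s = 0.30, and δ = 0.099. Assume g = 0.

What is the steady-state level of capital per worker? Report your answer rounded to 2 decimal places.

k* = 4.53

Steady state requires s·f(k) = (n + δ)·k, i.e. s·k^α = (n + δ)·k.
Dividing both sides by k: k^(1−α) = s / (n + δ).
k^0.59 = 0.30 / (0.024 + 0.099) = 0.30 / 0.123 = 2.4390
k* = 2.4390^(1/0.59) ≈ 4.5320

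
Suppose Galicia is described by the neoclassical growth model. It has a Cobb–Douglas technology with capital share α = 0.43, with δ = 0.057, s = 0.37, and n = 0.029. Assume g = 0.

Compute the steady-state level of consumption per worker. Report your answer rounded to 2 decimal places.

At the steady state, Δk = 0, so s·k^α = (n + δ)·k.
Dividing both sides by k: k^(1−α) = s / (n + δ).
k^0.57 = 0.37 / (0.029 + 0.057) = 0.37 / 0.086 = 4.3023
k* = 4.3023^(1/0.57) ≈ 12.9347
y* = (k*)^α = 12.9347^0.43 ≈ 3.0065
c* = (1 − s)·y* = (1 − 0.37) × 3.0065 ≈ 1.8941

c* = 1.89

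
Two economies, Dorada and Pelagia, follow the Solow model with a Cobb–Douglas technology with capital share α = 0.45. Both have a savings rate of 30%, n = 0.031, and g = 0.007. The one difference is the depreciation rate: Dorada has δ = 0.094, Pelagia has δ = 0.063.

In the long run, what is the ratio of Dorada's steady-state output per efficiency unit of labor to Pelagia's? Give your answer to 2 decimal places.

ratio ≈ 0.80

Steady-state y* = [s/(n + g + δ)]^(α/(1−α)), so the ratio is [ (s_D/(n + g + δ)_D) / (s_P/(n + g + δ)_P) ]^0.8182.
s_D/(n + g + δ)_D = 0.30/0.132 = 2.2727; s_P/(n + g + δ)_P = 0.30/0.101 = 2.9703.
Ratio = (2.2727/2.9703)^0.8182 = 0.7651^0.8182 ≈ 0.8033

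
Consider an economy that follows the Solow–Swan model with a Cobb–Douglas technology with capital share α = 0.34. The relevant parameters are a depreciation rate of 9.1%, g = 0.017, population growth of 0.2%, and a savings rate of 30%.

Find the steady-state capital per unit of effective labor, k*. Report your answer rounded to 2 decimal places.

In steady state, investment equals break-even investment: s·k^α = (n + g + δ)·k.
Dividing both sides by k: k^(1−α) = s / (n + g + δ).
k^0.66 = 0.30 / (0.002 + 0.017 + 0.091) = 0.30 / 0.110 = 2.7273
k* = 2.7273^(1/0.66) ≈ 4.5730

k* = 4.57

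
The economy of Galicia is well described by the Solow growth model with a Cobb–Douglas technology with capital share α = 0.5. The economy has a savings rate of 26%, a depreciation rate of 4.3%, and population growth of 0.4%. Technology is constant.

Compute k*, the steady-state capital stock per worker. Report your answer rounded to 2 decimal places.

k* = 30.60

Steady state requires s·f(k) = (n + δ)·k, i.e. s·k^α = (n + δ)·k.
Dividing both sides by k: k^(1−α) = s / (n + δ).
k^0.5 = 0.26 / (0.004 + 0.043) = 0.26 / 0.047 = 5.5319
k* = 5.5319^(1/0.5) ≈ 30.6019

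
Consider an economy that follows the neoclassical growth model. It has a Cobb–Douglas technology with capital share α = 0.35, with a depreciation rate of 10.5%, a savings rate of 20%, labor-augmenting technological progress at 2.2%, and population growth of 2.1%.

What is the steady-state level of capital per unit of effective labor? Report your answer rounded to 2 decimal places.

k* = 1.59

Steady state requires s·f(k) = (n + g + δ)·k, i.e. s·k^α = (n + g + δ)·k.
Dividing both sides by k: k^(1−α) = s / (n + g + δ).
k^0.65 = 0.20 / (0.021 + 0.022 + 0.105) = 0.20 / 0.148 = 1.3514
k* = 1.3514^(1/0.65) ≈ 1.5893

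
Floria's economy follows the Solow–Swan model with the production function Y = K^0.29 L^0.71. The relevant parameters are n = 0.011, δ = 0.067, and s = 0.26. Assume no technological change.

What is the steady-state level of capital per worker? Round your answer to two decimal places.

k* ≈ 5.45

At the steady state, Δk = 0, so s·k^α = (n + δ)·k.
Dividing both sides by k: k^(1−α) = s / (n + δ).
k^0.71 = 0.26 / (0.011 + 0.067) = 0.26 / 0.078 = 3.3333
k* = 3.3333^(1/0.71) ≈ 5.4506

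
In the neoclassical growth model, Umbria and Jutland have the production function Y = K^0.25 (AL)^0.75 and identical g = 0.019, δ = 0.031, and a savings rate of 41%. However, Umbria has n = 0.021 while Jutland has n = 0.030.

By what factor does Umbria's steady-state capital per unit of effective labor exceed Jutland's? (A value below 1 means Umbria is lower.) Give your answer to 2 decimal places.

Steady-state k* = [s/(n + g + δ)]^(1/(1−α)), so the ratio is [ (s_U/(n + g + δ)_U) / (s_J/(n + g + δ)_J) ]^1.3333.
s_U/(n + g + δ)_U = 0.41/0.071 = 5.7746; s_J/(n + g + δ)_J = 0.41/0.080 = 5.1250.
Ratio = (5.7746/5.1250)^1.3333 = 1.1268^1.3333 ≈ 1.1725

k*_U / k*_J ≈ 1.17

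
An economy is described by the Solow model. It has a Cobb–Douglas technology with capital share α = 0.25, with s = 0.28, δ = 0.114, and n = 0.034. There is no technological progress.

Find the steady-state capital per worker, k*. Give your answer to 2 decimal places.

Steady state requires s·f(k) = (n + δ)·k, i.e. s·k^α = (n + δ)·k.
Dividing both sides by k: k^(1−α) = s / (n + δ).
k^0.75 = 0.28 / (0.034 + 0.114) = 0.28 / 0.148 = 1.8919
k* = 1.8919^(1/0.75) ≈ 2.3399

k* ≈ 2.34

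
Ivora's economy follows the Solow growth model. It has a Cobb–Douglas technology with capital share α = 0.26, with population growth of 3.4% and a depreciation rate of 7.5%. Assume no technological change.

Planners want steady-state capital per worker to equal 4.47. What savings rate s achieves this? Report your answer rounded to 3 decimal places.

s ≈ 0.330

In steady state, investment equals break-even investment: s·k^α = (n + δ)·k.
So s / (n + δ) = (k*)^(1−α) = 4.47^0.74 = 3.0285.
Therefore s = 3.0285 × (n + δ) = 3.0285 × 0.109 = 0.3301.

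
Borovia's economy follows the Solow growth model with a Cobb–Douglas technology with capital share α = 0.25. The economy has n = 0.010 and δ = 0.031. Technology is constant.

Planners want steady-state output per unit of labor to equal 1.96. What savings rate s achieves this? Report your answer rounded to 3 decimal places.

s ≈ 0.309

At the steady state, Δk = 0, so s·k^α = (n + δ)·k.
Since y* = [s/(n + δ)]^(α/(1−α)), we have s/(n + δ) = (y*)^((1−α)/α) = 1.96^3 = 7.5295.
Therefore s = 7.5295 × (n + δ) = 7.5295 × 0.041 = 0.3087.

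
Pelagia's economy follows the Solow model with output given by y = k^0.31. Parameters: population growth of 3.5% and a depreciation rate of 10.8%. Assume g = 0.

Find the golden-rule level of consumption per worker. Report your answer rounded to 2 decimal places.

c_gold ≈ 0.98

At the golden rule, f'(k) = n + δ, so α·k^(α−1) = n + δ and k_gold = (α/(n + δ))^(1/(1−α)).
k_gold = (0.31/0.143)^(1/0.69) = 2.1678^1.4493 ≈ 3.0690
c_gold = f(k_gold) − (n + δ)·k_gold = 1.4157 − 0.143×3.0690 ≈ 0.9768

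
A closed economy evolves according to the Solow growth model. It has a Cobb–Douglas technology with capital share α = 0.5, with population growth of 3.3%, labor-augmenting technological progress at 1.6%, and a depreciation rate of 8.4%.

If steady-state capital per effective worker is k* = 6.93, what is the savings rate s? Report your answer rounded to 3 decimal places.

In steady state, investment equals break-even investment: s·k^α = (n + g + δ)·k.
So s / (n + g + δ) = (k*)^(1−α) = 6.93^0.5 = 2.6325.
Therefore s = 2.6325 × (n + g + δ) = 2.6325 × 0.133 = 0.3501.

s ≈ 0.350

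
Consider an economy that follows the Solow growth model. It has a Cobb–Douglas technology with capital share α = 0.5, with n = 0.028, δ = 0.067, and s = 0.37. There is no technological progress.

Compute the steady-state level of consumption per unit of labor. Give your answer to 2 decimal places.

In steady state, investment equals break-even investment: s·k^α = (n + δ)·k.
Rearranging, k^(1−α) = s / (n + δ).
k^0.5 = 0.37 / (0.028 + 0.067) = 0.37 / 0.095 = 3.8947
k* = 3.8947^(1/0.5) ≈ 15.1687
y* = (k*)^α = 15.1687^0.5 ≈ 3.8947
c* = (1 − s)·y* = (1 − 0.37) × 3.8947 ≈ 2.4537

c* = 2.45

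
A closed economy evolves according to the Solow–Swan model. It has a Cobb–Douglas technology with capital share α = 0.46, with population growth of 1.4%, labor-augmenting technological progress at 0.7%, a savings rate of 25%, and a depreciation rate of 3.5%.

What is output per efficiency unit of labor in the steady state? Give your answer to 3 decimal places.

At the steady state, Δk = 0, so s·k^α = (n + g + δ)·k.
Rearranging, k^(1−α) = s / (n + g + δ).
k^0.54 = 0.25 / (0.014 + 0.007 + 0.035) = 0.25 / 0.056 = 4.4643
k* = 4.4643^(1/0.54) ≈ 15.9679
y* = (k*)^α = 15.9679^0.46 ≈ 3.5768

y* ≈ 3.577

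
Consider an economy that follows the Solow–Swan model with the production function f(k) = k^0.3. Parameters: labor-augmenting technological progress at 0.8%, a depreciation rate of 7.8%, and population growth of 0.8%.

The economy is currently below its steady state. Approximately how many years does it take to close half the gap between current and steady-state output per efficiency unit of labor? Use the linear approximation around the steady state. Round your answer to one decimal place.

Near the steady state the convergence rate is λ = (1 − α)(n + g + δ).
λ = (1 − 0.3) × 0.094 = 0.7 × 0.094 = 0.0658
Half-life = ln 2 / λ = 0.6931 / 0.0658 ≈ 10.53 years

about 10.5 years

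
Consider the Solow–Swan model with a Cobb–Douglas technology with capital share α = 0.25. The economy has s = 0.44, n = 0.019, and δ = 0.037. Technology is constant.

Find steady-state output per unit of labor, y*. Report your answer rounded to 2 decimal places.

In steady state, investment equals break-even investment: s·k^α = (n + δ)·k.
Dividing both sides by k: k^(1−α) = s / (n + δ).
k^0.75 = 0.44 / (0.019 + 0.037) = 0.44 / 0.056 = 7.8571
k* = 7.8571^(1/0.75) ≈ 15.6201
y* = (k*)^α = 15.6201^0.25 ≈ 1.9880

y* = 1.99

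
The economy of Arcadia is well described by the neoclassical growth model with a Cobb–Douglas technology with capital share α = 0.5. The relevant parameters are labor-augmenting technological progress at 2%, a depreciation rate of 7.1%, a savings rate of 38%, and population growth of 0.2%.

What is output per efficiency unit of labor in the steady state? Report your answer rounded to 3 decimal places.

At the steady state, Δk = 0, so s·k^α = (n + g + δ)·k.
Dividing both sides by k: k^(1−α) = s / (n + g + δ).
k^0.5 = 0.38 / (0.002 + 0.020 + 0.071) = 0.38 / 0.093 = 4.0860
k* = 4.0860^(1/0.5) ≈ 16.6954
y* = (k*)^α = 16.6954^0.5 ≈ 4.0860

y* = 4.086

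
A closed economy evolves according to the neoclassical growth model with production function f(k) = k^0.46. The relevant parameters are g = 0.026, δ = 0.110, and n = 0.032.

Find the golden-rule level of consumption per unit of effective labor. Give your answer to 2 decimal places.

c_gold ≈ 1.27

At the golden rule, f'(k) = n + g + δ, so α·k^(α−1) = n + g + δ and k_gold = (α/(n + g + δ))^(1/(1−α)).
k_gold = (0.46/0.168)^(1/0.54) = 2.7381^1.8519 ≈ 6.4582
c_gold = f(k_gold) − (n + g + δ)·k_gold = 2.3586 − 0.168×6.4582 ≈ 1.2736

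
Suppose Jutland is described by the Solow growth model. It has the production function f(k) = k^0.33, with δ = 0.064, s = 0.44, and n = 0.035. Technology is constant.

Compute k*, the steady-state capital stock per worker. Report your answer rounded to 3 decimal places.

k* = 9.266

Steady state requires s·f(k) = (n + δ)·k, i.e. s·k^α = (n + δ)·k.
Rearranging, k^(1−α) = s / (n + δ).
k^0.67 = 0.44 / (0.035 + 0.064) = 0.44 / 0.099 = 4.4444
k* = 4.4444^(1/0.67) ≈ 9.2659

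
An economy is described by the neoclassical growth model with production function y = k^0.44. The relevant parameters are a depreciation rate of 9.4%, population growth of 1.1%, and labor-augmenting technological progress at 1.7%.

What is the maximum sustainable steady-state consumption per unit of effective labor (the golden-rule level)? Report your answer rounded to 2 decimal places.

At the golden rule, f'(k) = n + g + δ, so α·k^(α−1) = n + g + δ and k_gold = (α/(n + g + δ))^(1/(1−α)).
k_gold = (0.44/0.122)^(1/0.56) = 3.6066^1.7857 ≈ 9.8812
c_gold = f(k_gold) − (n + g + δ)·k_gold = 2.7398 − 0.122×9.8812 ≈ 1.5343

c_gold ≈ 1.53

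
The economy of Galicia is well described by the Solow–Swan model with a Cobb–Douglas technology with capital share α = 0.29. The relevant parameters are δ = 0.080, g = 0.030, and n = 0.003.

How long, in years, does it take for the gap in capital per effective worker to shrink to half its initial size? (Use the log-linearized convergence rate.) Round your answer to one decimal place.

Near the steady state the convergence rate is λ = (1 − α)(n + g + δ).
λ = (1 − 0.29) × 0.113 = 0.71 × 0.113 = 0.08023
Half-life = ln 2 / λ = 0.6931 / 0.08023 ≈ 8.64 years

about 8.6 years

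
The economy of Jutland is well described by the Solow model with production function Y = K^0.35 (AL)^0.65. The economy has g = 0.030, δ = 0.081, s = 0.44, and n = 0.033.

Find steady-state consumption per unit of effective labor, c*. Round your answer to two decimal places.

In steady state, investment equals break-even investment: s·k^α = (n + g + δ)·k.
Dividing both sides by k: k^(1−α) = s / (n + g + δ).
k^0.65 = 0.44 / (0.033 + 0.030 + 0.081) = 0.44 / 0.144 = 3.0556
k* = 3.0556^(1/0.65) ≈ 5.5757
y* = (k*)^α = 5.5757^0.35 ≈ 1.8248
c* = (1 − s)·y* = (1 − 0.44) × 1.8248 ≈ 1.0219

c* = 1.02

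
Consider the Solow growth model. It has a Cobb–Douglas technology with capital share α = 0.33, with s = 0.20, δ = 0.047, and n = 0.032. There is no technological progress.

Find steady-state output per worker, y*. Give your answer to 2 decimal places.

y* ≈ 1.58

In steady state, investment equals break-even investment: s·k^α = (n + δ)·k.
Rearranging, k^(1−α) = s / (n + δ).
k^0.67 = 0.20 / (0.032 + 0.047) = 0.20 / 0.079 = 2.5316
k* = 2.5316^(1/0.67) ≈ 4.0002
y* = (k*)^α = 4.0002^0.33 ≈ 1.5801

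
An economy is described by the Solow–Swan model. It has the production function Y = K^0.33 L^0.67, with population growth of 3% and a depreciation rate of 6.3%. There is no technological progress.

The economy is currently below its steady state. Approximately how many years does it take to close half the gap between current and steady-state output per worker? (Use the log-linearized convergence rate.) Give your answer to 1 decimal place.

Near the steady state the convergence rate is λ = (1 − α)(n + δ).
λ = (1 − 0.33) × 0.093 = 0.67 × 0.093 = 0.06231
Half-life = ln 2 / λ = 0.6931 / 0.06231 ≈ 11.12 years

half-life ≈ 11.1 years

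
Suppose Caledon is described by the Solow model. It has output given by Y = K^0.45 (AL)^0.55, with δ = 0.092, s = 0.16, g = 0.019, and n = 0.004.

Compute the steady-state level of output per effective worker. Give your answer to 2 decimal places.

Steady state requires s·f(k) = (n + g + δ)·k, i.e. s·k^α = (n + g + δ)·k.
Rearranging, k^(1−α) = s / (n + g + δ).
k^0.55 = 0.16 / (0.004 + 0.019 + 0.092) = 0.16 / 0.115 = 1.3913
k* = 1.3913^(1/0.55) ≈ 1.8229
y* = (k*)^α = 1.8229^0.45 ≈ 1.3102

y* ≈ 1.31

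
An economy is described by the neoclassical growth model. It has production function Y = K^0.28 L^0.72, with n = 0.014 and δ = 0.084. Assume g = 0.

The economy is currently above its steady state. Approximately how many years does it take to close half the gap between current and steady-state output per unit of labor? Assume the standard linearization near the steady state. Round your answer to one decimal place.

Near the steady state the convergence rate is λ = (1 − α)(n + δ).
λ = (1 − 0.28) × 0.098 = 0.72 × 0.098 = 0.07056
Half-life = ln 2 / λ = 0.6931 / 0.07056 ≈ 9.82 years

half-life ≈ 9.8 years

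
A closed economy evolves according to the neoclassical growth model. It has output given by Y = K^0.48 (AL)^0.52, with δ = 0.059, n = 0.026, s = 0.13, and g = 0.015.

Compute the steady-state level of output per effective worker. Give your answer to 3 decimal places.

y* = 1.274

In steady state, investment equals break-even investment: s·k^α = (n + g + δ)·k.
Dividing both sides by k: k^(1−α) = s / (n + g + δ).
k^0.52 = 0.13 / (0.026 + 0.015 + 0.059) = 0.13 / 0.100 = 1.3000
k* = 1.3000^(1/0.52) ≈ 1.6562
y* = (k*)^α = 1.6562^0.48 ≈ 1.2740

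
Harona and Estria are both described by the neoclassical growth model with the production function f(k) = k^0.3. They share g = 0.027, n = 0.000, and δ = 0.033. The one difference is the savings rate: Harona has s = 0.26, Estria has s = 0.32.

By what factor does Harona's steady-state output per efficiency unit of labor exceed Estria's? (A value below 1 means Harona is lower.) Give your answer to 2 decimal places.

Steady-state y* = [s/(n + g + δ)]^(α/(1−α)), so the ratio is [ (s_H/(n + g + δ)_H) / (s_E/(n + g + δ)_E) ]^0.4286.
s_H/(n + g + δ)_H = 0.26/0.060 = 4.3333; s_E/(n + g + δ)_E = 0.32/0.060 = 5.3333.
Ratio = (4.3333/5.3333)^0.4286 = 0.8125^0.4286 ≈ 0.9149

y*_H / y*_E ≈ 0.91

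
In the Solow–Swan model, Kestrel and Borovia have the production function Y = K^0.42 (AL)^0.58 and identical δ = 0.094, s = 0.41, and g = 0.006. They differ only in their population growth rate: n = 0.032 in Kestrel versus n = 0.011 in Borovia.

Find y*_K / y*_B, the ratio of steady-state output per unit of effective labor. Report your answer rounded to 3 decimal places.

Steady-state y* = [s/(n + g + δ)]^(α/(1−α)), so the ratio is [ (s_K/(n + g + δ)_K) / (s_B/(n + g + δ)_B) ]^0.7241.
s_K/(n + g + δ)_K = 0.41/0.132 = 3.1061; s_B/(n + g + δ)_B = 0.41/0.111 = 3.6937.
Ratio = (3.1061/3.6937)^0.7241 = 0.8409^0.7241 ≈ 0.8821

ratio ≈ 0.882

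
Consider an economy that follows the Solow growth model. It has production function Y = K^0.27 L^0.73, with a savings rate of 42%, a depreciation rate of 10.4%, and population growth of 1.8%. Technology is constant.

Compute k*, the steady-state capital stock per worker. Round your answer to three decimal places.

k* ≈ 5.438

Steady state requires s·f(k) = (n + δ)·k, i.e. s·k^α = (n + δ)·k.
Dividing both sides by k: k^(1−α) = s / (n + δ).
k^0.73 = 0.42 / (0.018 + 0.104) = 0.42 / 0.122 = 3.4426
k* = 3.4426^(1/0.73) ≈ 5.4383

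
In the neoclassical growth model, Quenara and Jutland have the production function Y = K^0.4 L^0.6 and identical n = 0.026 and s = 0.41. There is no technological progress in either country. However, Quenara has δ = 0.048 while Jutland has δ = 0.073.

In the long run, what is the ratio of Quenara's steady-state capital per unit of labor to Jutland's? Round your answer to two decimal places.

Steady-state k* = [s/(n + δ)]^(1/(1−α)), so the ratio is [ (s_Q/(n + δ)_Q) / (s_J/(n + δ)_J) ]^1.6667.
s_Q/(n + δ)_Q = 0.41/0.074 = 5.5405; s_J/(n + δ)_J = 0.41/0.099 = 4.1414.
Ratio = (5.5405/4.1414)^1.6667 = 1.3378^1.6667 ≈ 1.6243

ratio ≈ 1.62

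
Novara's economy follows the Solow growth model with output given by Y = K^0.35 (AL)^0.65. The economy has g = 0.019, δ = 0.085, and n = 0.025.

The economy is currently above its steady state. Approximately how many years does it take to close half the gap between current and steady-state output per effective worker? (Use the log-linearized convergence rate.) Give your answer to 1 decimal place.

t_½ ≈ 8.3 years

Near the steady state the convergence rate is λ = (1 − α)(n + g + δ).
λ = (1 − 0.35) × 0.129 = 0.65 × 0.129 = 0.08385
Half-life = ln 2 / λ = 0.6931 / 0.08385 ≈ 8.27 years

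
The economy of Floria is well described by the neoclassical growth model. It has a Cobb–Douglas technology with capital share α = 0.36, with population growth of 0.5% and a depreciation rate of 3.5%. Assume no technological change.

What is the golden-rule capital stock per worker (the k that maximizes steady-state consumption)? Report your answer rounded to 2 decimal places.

k_gold ≈ 30.97

The golden rule sets f'(k) = n + δ, i.e. α·k^(α−1) = n + δ.
So k^(1−α) = α / (n + δ) = 0.36 / 0.040 = 9.0000.
k_gold = 9.0000^(1/0.64) ≈ 30.9745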